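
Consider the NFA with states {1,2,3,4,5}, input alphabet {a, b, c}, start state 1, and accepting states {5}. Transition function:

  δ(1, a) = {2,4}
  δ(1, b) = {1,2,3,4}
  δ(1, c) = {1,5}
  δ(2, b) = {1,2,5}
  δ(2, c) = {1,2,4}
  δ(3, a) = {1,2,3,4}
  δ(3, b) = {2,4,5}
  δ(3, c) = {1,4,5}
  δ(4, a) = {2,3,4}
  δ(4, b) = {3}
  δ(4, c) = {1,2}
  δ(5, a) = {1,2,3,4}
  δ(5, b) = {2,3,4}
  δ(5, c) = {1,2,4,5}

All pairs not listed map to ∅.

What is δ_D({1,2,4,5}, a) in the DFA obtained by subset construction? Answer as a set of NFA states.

δ(1,a) = {2,4}; δ(2,a) = ∅; δ(4,a) = {2,3,4}; δ(5,a) = {1,2,3,4}.
Union: {1,2,3,4}.

{1,2,3,4}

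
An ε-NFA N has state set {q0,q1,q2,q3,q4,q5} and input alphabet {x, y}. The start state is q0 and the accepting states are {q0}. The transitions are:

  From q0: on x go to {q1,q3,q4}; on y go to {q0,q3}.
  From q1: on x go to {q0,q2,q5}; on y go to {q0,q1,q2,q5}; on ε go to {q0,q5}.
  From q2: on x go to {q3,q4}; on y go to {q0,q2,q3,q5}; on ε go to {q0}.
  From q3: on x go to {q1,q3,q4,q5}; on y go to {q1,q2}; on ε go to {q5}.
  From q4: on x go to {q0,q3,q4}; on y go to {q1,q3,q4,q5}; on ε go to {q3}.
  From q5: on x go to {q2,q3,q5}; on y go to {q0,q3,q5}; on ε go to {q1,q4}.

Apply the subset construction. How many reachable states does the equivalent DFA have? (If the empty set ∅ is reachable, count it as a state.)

3

Start state of the DFA: {q0} (ε-closure of the NFA start).
{q0} --x--> {q0,q1,q3,q4,q5}  [new]
{q0} --y--> {q0,q1,q3,q4,q5}  [seen]
{q0,q1,q3,q4,q5} --x--> {q0,q1,q2,q3,q4,q5}  [new]
{q0,q1,q3,q4,q5} --y--> {q0,q1,q2,q3,q4,q5}  [seen]
{q0,q1,q2,q3,q4,q5} --x--> {q0,q1,q2,q3,q4,q5}  [seen]
{q0,q1,q2,q3,q4,q5} --y--> {q0,q1,q2,q3,q4,q5}  [seen]
Reachable DFA states: {q0}, {q0,q1,q3,q4,q5}, {q0,q1,q2,q3,q4,q5}.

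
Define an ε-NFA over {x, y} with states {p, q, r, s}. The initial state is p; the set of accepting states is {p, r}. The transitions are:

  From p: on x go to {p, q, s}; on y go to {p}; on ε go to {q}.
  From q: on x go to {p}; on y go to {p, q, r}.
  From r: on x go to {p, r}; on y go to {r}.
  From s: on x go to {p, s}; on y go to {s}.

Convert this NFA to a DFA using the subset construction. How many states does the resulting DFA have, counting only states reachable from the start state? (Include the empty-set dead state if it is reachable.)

4

Start state of the DFA: {p, q} (ε-closure of the NFA start).
{p, q} --x--> {p, q, s}  [new]
{p, q} --y--> {p, q, r}  [new]
{p, q, s} --x--> {p, q, s}  [seen]
{p, q, s} --y--> {p, q, r, s}  [new]
{p, q, r} --x--> {p, q, r, s}  [seen]
{p, q, r} --y--> {p, q, r}  [seen]
{p, q, r, s} --x--> {p, q, r, s}  [seen]
{p, q, r, s} --y--> {p, q, r, s}  [seen]
Reachable DFA states: {p, q}, {p, q, s}, {p, q, r}, {p, q, r, s}.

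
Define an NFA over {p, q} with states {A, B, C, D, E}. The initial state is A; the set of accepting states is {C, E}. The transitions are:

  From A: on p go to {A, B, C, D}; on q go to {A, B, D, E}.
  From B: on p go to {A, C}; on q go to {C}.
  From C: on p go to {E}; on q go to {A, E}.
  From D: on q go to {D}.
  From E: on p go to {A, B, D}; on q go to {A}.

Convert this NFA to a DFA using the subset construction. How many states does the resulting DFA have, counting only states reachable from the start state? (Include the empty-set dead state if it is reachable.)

Start state of the DFA: {A}.
{A} --p--> {A, B, C, D}  [new]
{A} --q--> {A, B, D, E}  [new]
{A, B, C, D} --p--> {A, B, C, D, E}  [new]
{A, B, C, D} --q--> {A, B, C, D, E}  [seen]
{A, B, D, E} --p--> {A, B, C, D}  [seen]
{A, B, D, E} --q--> {A, B, C, D, E}  [seen]
{A, B, C, D, E} --p--> {A, B, C, D, E}  [seen]
{A, B, C, D, E} --q--> {A, B, C, D, E}  [seen]
Reachable DFA states: {A}, {A, B, C, D}, {A, B, D, E}, {A, B, C, D, E}.

4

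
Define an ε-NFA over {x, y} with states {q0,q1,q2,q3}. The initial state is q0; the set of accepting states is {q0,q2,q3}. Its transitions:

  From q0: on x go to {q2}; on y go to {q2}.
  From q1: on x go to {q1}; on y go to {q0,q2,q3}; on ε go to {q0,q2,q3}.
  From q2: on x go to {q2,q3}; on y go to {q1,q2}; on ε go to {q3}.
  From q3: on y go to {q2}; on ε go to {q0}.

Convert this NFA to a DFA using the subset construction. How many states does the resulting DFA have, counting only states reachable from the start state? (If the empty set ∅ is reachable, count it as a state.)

Start state of the DFA: {q0} (ε-closure of the NFA start).
{q0} --x--> {q0,q2,q3}  [new]
{q0} --y--> {q0,q2,q3}  [seen]
{q0,q2,q3} --x--> {q0,q2,q3}  [seen]
{q0,q2,q3} --y--> {q0,q1,q2,q3}  [new]
{q0,q1,q2,q3} --x--> {q0,q1,q2,q3}  [seen]
{q0,q1,q2,q3} --y--> {q0,q1,q2,q3}  [seen]
Reachable DFA states: {q0}, {q0,q2,q3}, {q0,q1,q2,q3}.

3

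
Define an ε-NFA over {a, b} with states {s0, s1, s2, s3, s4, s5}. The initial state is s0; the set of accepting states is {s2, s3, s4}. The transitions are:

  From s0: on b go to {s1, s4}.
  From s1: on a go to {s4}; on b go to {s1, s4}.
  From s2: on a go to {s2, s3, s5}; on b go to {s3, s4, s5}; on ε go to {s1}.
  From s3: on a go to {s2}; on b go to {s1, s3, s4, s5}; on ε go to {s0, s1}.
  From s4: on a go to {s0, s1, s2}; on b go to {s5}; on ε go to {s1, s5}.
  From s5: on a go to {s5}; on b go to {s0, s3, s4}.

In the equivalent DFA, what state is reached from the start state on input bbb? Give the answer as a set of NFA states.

{s0, s1, s3, s4, s5}

Start: {s0}.
δ(s0,b) = {s1, s4}.
Union: {s1, s4}.
ε-closure gives {s1, s4, s5}.
After b: {s1, s4, s5}.
δ(s1,b) = {s1, s4}; δ(s4,b) = {s5}; δ(s5,b) = {s0, s3, s4}.
Union: {s0, s1, s3, s4, s5}.
After b: {s0, s1, s3, s4, s5}.
δ(s0,b) = {s1, s4}; δ(s1,b) = {s1, s4}; δ(s3,b) = {s1, s3, s4, s5}; δ(s4,b) = {s5}; δ(s5,b) = {s0, s3, s4}.
Union: {s0, s1, s3, s4, s5}.
After b: {s0, s1, s3, s4, s5}.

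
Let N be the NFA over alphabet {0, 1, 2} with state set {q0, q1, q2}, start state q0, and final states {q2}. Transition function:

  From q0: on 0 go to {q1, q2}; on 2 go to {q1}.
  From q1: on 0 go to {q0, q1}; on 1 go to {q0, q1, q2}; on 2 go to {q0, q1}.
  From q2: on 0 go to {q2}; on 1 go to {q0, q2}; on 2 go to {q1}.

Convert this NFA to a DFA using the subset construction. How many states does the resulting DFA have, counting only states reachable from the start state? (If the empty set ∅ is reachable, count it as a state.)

6

Start state of the DFA: {q0}.
{q0} --0--> {q1, q2}  [new]
{q0} --1--> ∅  [new]
{q0} --2--> {q1}  [new]
{q1, q2} --0--> {q0, q1, q2}  [new]
{q1, q2} --1--> {q0, q1, q2}  [seen]
{q1, q2} --2--> {q0, q1}  [new]
∅ --0--> ∅  [seen]
∅ --1--> ∅  [seen]
∅ --2--> ∅  [seen]
{q1} --0--> {q0, q1}  [seen]
{q1} --1--> {q0, q1, q2}  [seen]
{q1} --2--> {q0, q1}  [seen]
{q0, q1, q2} --0--> {q0, q1, q2}  [seen]
{q0, q1, q2} --1--> {q0, q1, q2}  [seen]
{q0, q1, q2} --2--> {q0, q1}  [seen]
{q0, q1} --0--> {q0, q1, q2}  [seen]
{q0, q1} --1--> {q0, q1, q2}  [seen]
{q0, q1} --2--> {q0, q1}  [seen]
Reachable DFA states: {q0}, {q1, q2}, ∅, {q1}, {q0, q1, q2}, {q0, q1}.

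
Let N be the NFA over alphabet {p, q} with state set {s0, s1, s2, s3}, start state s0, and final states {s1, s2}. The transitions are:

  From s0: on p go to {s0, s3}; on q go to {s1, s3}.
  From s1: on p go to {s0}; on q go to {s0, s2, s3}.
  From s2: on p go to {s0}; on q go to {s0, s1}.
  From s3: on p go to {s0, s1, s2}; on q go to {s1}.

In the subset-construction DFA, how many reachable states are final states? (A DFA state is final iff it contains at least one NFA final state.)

Start state of the DFA: {s0}.
{s0} --p--> {s0, s3}  [new]
{s0} --q--> {s1, s3}  [new]
{s0, s3} --p--> {s0, s1, s2, s3}  [new]
{s0, s3} --q--> {s1, s3}  [seen]
{s1, s3} --p--> {s0, s1, s2}  [new]
{s1, s3} --q--> {s0, s1, s2, s3}  [seen]
{s0, s1, s2, s3} --p--> {s0, s1, s2, s3}  [seen]
{s0, s1, s2, s3} --q--> {s0, s1, s2, s3}  [seen]
{s0, s1, s2} --p--> {s0, s3}  [seen]
{s0, s1, s2} --q--> {s0, s1, s2, s3}  [seen]
Reachable DFA states: {s0}, {s0, s3}, {s1, s3}, {s0, s1, s2, s3}, {s0, s1, s2}.
Accepting DFA states (contain an NFA accepting state): {s1, s3}, {s0, s1, s2, s3}, {s0, s1, s2}.

3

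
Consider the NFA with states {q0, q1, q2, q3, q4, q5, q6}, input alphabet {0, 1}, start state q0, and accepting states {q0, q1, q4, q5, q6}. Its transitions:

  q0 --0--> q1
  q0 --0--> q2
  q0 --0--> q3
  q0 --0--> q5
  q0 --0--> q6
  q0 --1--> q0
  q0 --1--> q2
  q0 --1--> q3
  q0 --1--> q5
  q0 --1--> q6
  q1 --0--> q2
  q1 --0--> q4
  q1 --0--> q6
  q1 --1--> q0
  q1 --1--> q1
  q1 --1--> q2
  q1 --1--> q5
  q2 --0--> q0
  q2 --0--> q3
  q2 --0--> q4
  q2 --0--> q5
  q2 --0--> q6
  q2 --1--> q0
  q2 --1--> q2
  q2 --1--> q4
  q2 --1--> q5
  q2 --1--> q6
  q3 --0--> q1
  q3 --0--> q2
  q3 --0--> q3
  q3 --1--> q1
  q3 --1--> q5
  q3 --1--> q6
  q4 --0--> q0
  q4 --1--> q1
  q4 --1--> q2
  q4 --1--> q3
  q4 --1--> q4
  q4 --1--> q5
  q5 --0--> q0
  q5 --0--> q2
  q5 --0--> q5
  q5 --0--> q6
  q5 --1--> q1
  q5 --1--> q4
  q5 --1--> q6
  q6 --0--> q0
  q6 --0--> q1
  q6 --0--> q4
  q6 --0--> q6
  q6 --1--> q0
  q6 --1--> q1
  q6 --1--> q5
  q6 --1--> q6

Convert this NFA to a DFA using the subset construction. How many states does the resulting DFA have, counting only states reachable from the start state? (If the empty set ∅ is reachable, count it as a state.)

5

Start state of the DFA: {q0}.
{q0} --0--> {q1, q2, q3, q5, q6}  [new]
{q0} --1--> {q0, q2, q3, q5, q6}  [new]
{q1, q2, q3, q5, q6} --0--> {q0, q1, q2, q3, q4, q5, q6}  [new]
{q1, q2, q3, q5, q6} --1--> {q0, q1, q2, q4, q5, q6}  [new]
{q0, q2, q3, q5, q6} --0--> {q0, q1, q2, q3, q4, q5, q6}  [seen]
{q0, q2, q3, q5, q6} --1--> {q0, q1, q2, q3, q4, q5, q6}  [seen]
{q0, q1, q2, q3, q4, q5, q6} --0--> {q0, q1, q2, q3, q4, q5, q6}  [seen]
{q0, q1, q2, q3, q4, q5, q6} --1--> {q0, q1, q2, q3, q4, q5, q6}  [seen]
{q0, q1, q2, q4, q5, q6} --0--> {q0, q1, q2, q3, q4, q5, q6}  [seen]
{q0, q1, q2, q4, q5, q6} --1--> {q0, q1, q2, q3, q4, q5, q6}  [seen]
Reachable DFA states: {q0}, {q1, q2, q3, q5, q6}, {q0, q2, q3, q5, q6}, {q0, q1, q2, q3, q4, q5, q6}, {q0, q1, q2, q4, q5, q6}.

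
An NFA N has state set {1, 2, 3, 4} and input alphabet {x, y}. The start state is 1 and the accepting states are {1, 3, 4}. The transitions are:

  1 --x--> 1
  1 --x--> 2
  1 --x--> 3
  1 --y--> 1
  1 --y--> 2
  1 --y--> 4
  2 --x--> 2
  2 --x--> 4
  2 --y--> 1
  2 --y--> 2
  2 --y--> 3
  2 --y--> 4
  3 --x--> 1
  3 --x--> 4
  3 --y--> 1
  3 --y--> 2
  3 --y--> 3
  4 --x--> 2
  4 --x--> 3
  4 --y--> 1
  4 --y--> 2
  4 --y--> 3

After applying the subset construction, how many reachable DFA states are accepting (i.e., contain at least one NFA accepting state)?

Start state of the DFA: {1}.
{1} --x--> {1, 2, 3}  [new]
{1} --y--> {1, 2, 4}  [new]
{1, 2, 3} --x--> {1, 2, 3, 4}  [new]
{1, 2, 3} --y--> {1, 2, 3, 4}  [seen]
{1, 2, 4} --x--> {1, 2, 3, 4}  [seen]
{1, 2, 4} --y--> {1, 2, 3, 4}  [seen]
{1, 2, 3, 4} --x--> {1, 2, 3, 4}  [seen]
{1, 2, 3, 4} --y--> {1, 2, 3, 4}  [seen]
Reachable DFA states: {1}, {1, 2, 3}, {1, 2, 4}, {1, 2, 3, 4}.
Accepting DFA states (contain an NFA accepting state): {1}, {1, 2, 3}, {1, 2, 4}, {1, 2, 3, 4}.

4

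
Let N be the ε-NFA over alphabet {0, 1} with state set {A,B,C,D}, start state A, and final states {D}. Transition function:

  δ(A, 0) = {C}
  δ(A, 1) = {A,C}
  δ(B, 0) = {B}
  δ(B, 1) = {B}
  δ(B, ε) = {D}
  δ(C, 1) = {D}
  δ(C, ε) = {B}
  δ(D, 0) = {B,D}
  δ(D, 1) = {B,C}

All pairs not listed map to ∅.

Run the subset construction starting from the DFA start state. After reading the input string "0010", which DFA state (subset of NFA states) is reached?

{B,D}

Start: {A}.
δ(A,0) = {C}.
Union: {C}.
ε-closure gives {B,C,D}.
After 0: {B,C,D}.
δ(B,0) = {B}; δ(C,0) = ∅; δ(D,0) = {B,D}.
Union: {B,D}.
After 0: {B,D}.
δ(B,1) = {B}; δ(D,1) = {B,C}.
Union: {B,C}.
ε-closure gives {B,C,D}.
After 1: {B,C,D}.
δ(B,0) = {B}; δ(C,0) = ∅; δ(D,0) = {B,D}.
Union: {B,D}.
After 0: {B,D}.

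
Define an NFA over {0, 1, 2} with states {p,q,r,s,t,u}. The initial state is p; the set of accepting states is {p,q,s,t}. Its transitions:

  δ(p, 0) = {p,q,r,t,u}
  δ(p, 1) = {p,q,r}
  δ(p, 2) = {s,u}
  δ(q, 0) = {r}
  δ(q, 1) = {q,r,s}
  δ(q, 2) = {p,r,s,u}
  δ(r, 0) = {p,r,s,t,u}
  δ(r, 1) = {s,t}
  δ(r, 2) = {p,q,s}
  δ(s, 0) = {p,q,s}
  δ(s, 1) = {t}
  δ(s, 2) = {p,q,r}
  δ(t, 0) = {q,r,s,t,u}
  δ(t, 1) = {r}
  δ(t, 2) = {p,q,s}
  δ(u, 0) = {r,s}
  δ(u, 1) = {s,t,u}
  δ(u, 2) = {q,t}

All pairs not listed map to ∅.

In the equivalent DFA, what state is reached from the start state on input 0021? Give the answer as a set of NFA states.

{p,q,r,s,t,u}

Start: {p}.
δ(p,0) = {p,q,r,t,u}.
Union: {p,q,r,t,u}.
After 0: {p,q,r,t,u}.
δ(p,0) = {p,q,r,t,u}; δ(q,0) = {r}; δ(r,0) = {p,r,s,t,u}; δ(t,0) = {q,r,s,t,u}; δ(u,0) = {r,s}.
Union: {p,q,r,s,t,u}.
After 0: {p,q,r,s,t,u}.
δ(p,2) = {s,u}; δ(q,2) = {p,r,s,u}; δ(r,2) = {p,q,s}; δ(s,2) = {p,q,r}; δ(t,2) = {p,q,s}; δ(u,2) = {q,t}.
Union: {p,q,r,s,t,u}.
After 2: {p,q,r,s,t,u}.
δ(p,1) = {p,q,r}; δ(q,1) = {q,r,s}; δ(r,1) = {s,t}; δ(s,1) = {t}; δ(t,1) = {r}; δ(u,1) = {s,t,u}.
Union: {p,q,r,s,t,u}.
After 1: {p,q,r,s,t,u}.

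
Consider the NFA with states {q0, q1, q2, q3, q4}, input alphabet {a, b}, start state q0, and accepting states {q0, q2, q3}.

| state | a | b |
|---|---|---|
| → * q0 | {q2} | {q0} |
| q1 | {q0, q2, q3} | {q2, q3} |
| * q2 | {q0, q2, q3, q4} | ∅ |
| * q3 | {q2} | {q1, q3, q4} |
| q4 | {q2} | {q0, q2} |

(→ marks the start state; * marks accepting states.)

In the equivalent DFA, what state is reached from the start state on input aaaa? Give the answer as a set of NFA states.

{q0, q2, q3, q4}

Start: {q0}.
δ(q0,a) = {q2}.
Union: {q2}.
After a: {q2}.
δ(q2,a) = {q0, q2, q3, q4}.
Union: {q0, q2, q3, q4}.
After a: {q0, q2, q3, q4}.
δ(q0,a) = {q2}; δ(q2,a) = {q0, q2, q3, q4}; δ(q3,a) = {q2}; δ(q4,a) = {q2}.
Union: {q0, q2, q3, q4}.
After a: {q0, q2, q3, q4}.
δ(q0,a) = {q2}; δ(q2,a) = {q0, q2, q3, q4}; δ(q3,a) = {q2}; δ(q4,a) = {q2}.
Union: {q0, q2, q3, q4}.
After a: {q0, q2, q3, q4}.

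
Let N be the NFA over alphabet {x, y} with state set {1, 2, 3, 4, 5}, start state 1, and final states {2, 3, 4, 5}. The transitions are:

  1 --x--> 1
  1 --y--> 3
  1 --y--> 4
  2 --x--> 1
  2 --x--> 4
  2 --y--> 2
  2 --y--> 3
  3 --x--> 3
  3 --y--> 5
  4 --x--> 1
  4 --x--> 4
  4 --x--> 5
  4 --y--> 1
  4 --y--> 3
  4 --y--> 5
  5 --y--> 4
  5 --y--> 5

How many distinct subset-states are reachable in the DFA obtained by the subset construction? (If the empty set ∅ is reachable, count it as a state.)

6

Start state of the DFA: {1}.
{1} --x--> {1}  [seen]
{1} --y--> {3, 4}  [new]
{3, 4} --x--> {1, 3, 4, 5}  [new]
{3, 4} --y--> {1, 3, 5}  [new]
{1, 3, 4, 5} --x--> {1, 3, 4, 5}  [seen]
{1, 3, 4, 5} --y--> {1, 3, 4, 5}  [seen]
{1, 3, 5} --x--> {1, 3}  [new]
{1, 3, 5} --y--> {3, 4, 5}  [new]
{1, 3} --x--> {1, 3}  [seen]
{1, 3} --y--> {3, 4, 5}  [seen]
{3, 4, 5} --x--> {1, 3, 4, 5}  [seen]
{3, 4, 5} --y--> {1, 3, 4, 5}  [seen]
Reachable DFA states: {1}, {3, 4}, {1, 3, 4, 5}, {1, 3, 5}, {1, 3}, {3, 4, 5}.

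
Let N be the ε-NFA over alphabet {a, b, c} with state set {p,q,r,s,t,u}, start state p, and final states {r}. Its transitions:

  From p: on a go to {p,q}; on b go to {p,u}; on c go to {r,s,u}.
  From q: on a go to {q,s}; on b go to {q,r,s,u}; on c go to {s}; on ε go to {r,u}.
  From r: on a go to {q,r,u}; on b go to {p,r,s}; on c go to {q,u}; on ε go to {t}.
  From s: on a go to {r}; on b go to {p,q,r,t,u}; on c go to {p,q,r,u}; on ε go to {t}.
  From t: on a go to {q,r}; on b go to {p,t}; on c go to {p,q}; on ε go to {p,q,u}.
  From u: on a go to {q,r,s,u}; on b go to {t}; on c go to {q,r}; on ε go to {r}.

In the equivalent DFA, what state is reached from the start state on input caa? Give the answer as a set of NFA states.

Start: {p}.
δ(p,c) = {r,s,u}.
Union: {r,s,u}.
ε-closure gives {p,q,r,s,t,u}.
After c: {p,q,r,s,t,u}.
δ(p,a) = {p,q}; δ(q,a) = {q,s}; δ(r,a) = {q,r,u}; δ(s,a) = {r}; δ(t,a) = {q,r}; δ(u,a) = {q,r,s,u}.
Union: {p,q,r,s,u}.
ε-closure gives {p,q,r,s,t,u}.
After a: {p,q,r,s,t,u}.
δ(p,a) = {p,q}; δ(q,a) = {q,s}; δ(r,a) = {q,r,u}; δ(s,a) = {r}; δ(t,a) = {q,r}; δ(u,a) = {q,r,s,u}.
Union: {p,q,r,s,u}.
ε-closure gives {p,q,r,s,t,u}.
After a: {p,q,r,s,t,u}.

{p,q,r,s,t,u}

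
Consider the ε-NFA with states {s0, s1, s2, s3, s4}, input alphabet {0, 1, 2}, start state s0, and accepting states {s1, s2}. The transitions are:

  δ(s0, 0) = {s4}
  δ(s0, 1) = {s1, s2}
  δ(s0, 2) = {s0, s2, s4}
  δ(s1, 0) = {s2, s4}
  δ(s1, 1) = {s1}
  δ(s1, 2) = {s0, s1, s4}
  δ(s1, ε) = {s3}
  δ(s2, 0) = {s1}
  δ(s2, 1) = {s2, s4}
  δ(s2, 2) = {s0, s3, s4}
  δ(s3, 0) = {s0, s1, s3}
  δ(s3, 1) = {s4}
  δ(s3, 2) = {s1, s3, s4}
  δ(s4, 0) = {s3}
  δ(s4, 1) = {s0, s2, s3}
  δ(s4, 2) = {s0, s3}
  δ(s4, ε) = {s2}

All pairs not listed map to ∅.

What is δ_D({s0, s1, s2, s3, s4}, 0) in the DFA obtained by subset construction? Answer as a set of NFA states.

{s0, s1, s2, s3, s4}

δ(s0,0) = {s4}; δ(s1,0) = {s2, s4}; δ(s2,0) = {s1}; δ(s3,0) = {s0, s1, s3}; δ(s4,0) = {s3}.
Union: {s0, s1, s2, s3, s4}.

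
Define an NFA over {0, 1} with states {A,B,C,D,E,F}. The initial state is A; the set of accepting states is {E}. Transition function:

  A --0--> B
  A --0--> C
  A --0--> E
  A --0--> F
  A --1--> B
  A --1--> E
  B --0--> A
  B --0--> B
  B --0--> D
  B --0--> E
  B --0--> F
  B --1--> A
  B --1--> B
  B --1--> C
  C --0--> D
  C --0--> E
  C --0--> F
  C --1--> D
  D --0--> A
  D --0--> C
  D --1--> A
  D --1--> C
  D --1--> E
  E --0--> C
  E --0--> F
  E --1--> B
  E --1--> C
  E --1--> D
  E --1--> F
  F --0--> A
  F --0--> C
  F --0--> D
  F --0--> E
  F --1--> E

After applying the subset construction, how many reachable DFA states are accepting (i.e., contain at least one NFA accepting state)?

Start state of the DFA: {A}.
{A} --0--> {B,C,E,F}  [new]
{A} --1--> {B,E}  [new]
{B,C,E,F} --0--> {A,B,C,D,E,F}  [new]
{B,C,E,F} --1--> {A,B,C,D,E,F}  [seen]
{B,E} --0--> {A,B,C,D,E,F}  [seen]
{B,E} --1--> {A,B,C,D,F}  [new]
{A,B,C,D,E,F} --0--> {A,B,C,D,E,F}  [seen]
{A,B,C,D,E,F} --1--> {A,B,C,D,E,F}  [seen]
{A,B,C,D,F} --0--> {A,B,C,D,E,F}  [seen]
{A,B,C,D,F} --1--> {A,B,C,D,E}  [new]
{A,B,C,D,E} --0--> {A,B,C,D,E,F}  [seen]
{A,B,C,D,E} --1--> {A,B,C,D,E,F}  [seen]
Reachable DFA states: {A}, {B,C,E,F}, {B,E}, {A,B,C,D,E,F}, {A,B,C,D,F}, {A,B,C,D,E}.
Accepting DFA states (contain an NFA accepting state): {B,C,E,F}, {B,E}, {A,B,C,D,E,F}, {A,B,C,D,E}.

4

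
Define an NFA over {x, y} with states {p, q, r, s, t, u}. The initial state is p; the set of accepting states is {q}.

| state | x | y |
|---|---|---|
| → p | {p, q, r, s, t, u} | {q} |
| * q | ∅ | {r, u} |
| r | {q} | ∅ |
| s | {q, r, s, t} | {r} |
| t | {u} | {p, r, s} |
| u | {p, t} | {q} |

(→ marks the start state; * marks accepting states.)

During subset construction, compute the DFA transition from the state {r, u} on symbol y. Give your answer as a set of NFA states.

{q}

δ(r,y) = ∅; δ(u,y) = {q}.
Union: {q}.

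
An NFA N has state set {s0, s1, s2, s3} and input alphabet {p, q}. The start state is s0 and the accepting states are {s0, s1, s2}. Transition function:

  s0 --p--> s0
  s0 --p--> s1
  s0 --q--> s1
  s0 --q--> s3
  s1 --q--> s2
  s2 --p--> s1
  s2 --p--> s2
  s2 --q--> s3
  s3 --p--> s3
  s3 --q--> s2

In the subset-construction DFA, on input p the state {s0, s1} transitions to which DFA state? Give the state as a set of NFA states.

{s0, s1}

δ(s0,p) = {s0, s1}; δ(s1,p) = ∅.
Union: {s0, s1}.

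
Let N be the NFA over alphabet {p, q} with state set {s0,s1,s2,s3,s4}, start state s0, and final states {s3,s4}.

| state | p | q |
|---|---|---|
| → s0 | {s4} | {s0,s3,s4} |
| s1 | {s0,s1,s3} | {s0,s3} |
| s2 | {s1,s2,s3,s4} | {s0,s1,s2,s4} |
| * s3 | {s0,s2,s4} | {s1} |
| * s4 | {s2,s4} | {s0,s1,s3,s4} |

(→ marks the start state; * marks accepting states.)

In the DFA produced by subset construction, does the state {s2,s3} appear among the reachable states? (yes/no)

no

Start state of the DFA: {s0}.
{s0} --p--> {s4}  [new]
{s0} --q--> {s0,s3,s4}  [new]
{s4} --p--> {s2,s4}  [new]
{s4} --q--> {s0,s1,s3,s4}  [new]
{s0,s3,s4} --p--> {s0,s2,s4}  [new]
{s0,s3,s4} --q--> {s0,s1,s3,s4}  [seen]
{s2,s4} --p--> {s1,s2,s3,s4}  [new]
{s2,s4} --q--> {s0,s1,s2,s3,s4}  [new]
{s0,s1,s3,s4} --p--> {s0,s1,s2,s3,s4}  [seen]
{s0,s1,s3,s4} --q--> {s0,s1,s3,s4}  [seen]
{s0,s2,s4} --p--> {s1,s2,s3,s4}  [seen]
{s0,s2,s4} --q--> {s0,s1,s2,s3,s4}  [seen]
{s1,s2,s3,s4} --p--> {s0,s1,s2,s3,s4}  [seen]
{s1,s2,s3,s4} --q--> {s0,s1,s2,s3,s4}  [seen]
{s0,s1,s2,s3,s4} --p--> {s0,s1,s2,s3,s4}  [seen]
{s0,s1,s2,s3,s4} --q--> {s0,s1,s2,s3,s4}  [seen]
Reachable DFA states: {s0}, {s4}, {s0,s3,s4}, {s2,s4}, {s0,s1,s3,s4}, {s0,s2,s4}, {s1,s2,s3,s4}, {s0,s1,s2,s3,s4}.
{s2,s3} is not among them.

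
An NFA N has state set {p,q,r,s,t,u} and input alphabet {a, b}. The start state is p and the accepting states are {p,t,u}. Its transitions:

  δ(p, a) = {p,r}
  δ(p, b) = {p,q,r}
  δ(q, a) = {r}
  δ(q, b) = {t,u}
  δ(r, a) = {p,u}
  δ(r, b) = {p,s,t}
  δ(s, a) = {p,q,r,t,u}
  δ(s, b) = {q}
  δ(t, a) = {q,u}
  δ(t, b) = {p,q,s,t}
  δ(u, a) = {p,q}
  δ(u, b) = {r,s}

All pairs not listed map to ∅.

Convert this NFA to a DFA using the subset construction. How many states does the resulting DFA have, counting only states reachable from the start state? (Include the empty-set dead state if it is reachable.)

8

Start state of the DFA: {p}.
{p} --a--> {p,r}  [new]
{p} --b--> {p,q,r}  [new]
{p,r} --a--> {p,r,u}  [new]
{p,r} --b--> {p,q,r,s,t}  [new]
{p,q,r} --a--> {p,r,u}  [seen]
{p,q,r} --b--> {p,q,r,s,t,u}  [new]
{p,r,u} --a--> {p,q,r,u}  [new]
{p,r,u} --b--> {p,q,r,s,t}  [seen]
{p,q,r,s,t} --a--> {p,q,r,t,u}  [new]
{p,q,r,s,t} --b--> {p,q,r,s,t,u}  [seen]
{p,q,r,s,t,u} --a--> {p,q,r,t,u}  [seen]
{p,q,r,s,t,u} --b--> {p,q,r,s,t,u}  [seen]
{p,q,r,u} --a--> {p,q,r,u}  [seen]
{p,q,r,u} --b--> {p,q,r,s,t,u}  [seen]
{p,q,r,t,u} --a--> {p,q,r,u}  [seen]
{p,q,r,t,u} --b--> {p,q,r,s,t,u}  [seen]
Reachable DFA states: {p}, {p,r}, {p,q,r}, {p,r,u}, {p,q,r,s,t}, {p,q,r,s,t,u}, {p,q,r,u}, {p,q,r,t,u}.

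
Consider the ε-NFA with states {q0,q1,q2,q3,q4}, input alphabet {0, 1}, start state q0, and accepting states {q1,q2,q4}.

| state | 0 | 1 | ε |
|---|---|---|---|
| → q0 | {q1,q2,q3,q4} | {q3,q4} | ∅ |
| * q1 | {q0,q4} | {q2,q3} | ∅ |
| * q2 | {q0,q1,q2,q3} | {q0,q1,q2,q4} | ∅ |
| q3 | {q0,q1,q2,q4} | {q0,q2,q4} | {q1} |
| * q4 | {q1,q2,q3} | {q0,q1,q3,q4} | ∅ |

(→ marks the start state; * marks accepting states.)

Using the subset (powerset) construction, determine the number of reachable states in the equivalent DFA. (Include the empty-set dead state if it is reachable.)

4

Start state of the DFA: {q0} (ε-closure of the NFA start).
{q0} --0--> {q1,q2,q3,q4}  [new]
{q0} --1--> {q1,q3,q4}  [new]
{q1,q2,q3,q4} --0--> {q0,q1,q2,q3,q4}  [new]
{q1,q2,q3,q4} --1--> {q0,q1,q2,q3,q4}  [seen]
{q1,q3,q4} --0--> {q0,q1,q2,q3,q4}  [seen]
{q1,q3,q4} --1--> {q0,q1,q2,q3,q4}  [seen]
{q0,q1,q2,q3,q4} --0--> {q0,q1,q2,q3,q4}  [seen]
{q0,q1,q2,q3,q4} --1--> {q0,q1,q2,q3,q4}  [seen]
Reachable DFA states: {q0}, {q1,q2,q3,q4}, {q1,q3,q4}, {q0,q1,q2,q3,q4}.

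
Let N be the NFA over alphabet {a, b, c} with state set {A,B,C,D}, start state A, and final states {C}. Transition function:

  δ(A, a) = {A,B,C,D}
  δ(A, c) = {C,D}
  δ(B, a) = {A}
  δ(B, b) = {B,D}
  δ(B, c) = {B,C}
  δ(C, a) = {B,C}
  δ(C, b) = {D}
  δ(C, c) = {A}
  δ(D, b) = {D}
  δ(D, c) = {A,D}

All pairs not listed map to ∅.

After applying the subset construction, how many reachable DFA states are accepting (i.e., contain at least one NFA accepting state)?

Start state of the DFA: {A}.
{A} --a--> {A,B,C,D}  [new]
{A} --b--> ∅  [new]
{A} --c--> {C,D}  [new]
{A,B,C,D} --a--> {A,B,C,D}  [seen]
{A,B,C,D} --b--> {B,D}  [new]
{A,B,C,D} --c--> {A,B,C,D}  [seen]
∅ --a--> ∅  [seen]
∅ --b--> ∅  [seen]
∅ --c--> ∅  [seen]
{C,D} --a--> {B,C}  [new]
{C,D} --b--> {D}  [new]
{C,D} --c--> {A,D}  [new]
{B,D} --a--> {A}  [seen]
{B,D} --b--> {B,D}  [seen]
{B,D} --c--> {A,B,C,D}  [seen]
{B,C} --a--> {A,B,C}  [new]
{B,C} --b--> {B,D}  [seen]
{B,C} --c--> {A,B,C}  [seen]
{D} --a--> ∅  [seen]
{D} --b--> {D}  [seen]
{D} --c--> {A,D}  [seen]
{A,D} --a--> {A,B,C,D}  [seen]
{A,D} --b--> {D}  [seen]
{A,D} --c--> {A,C,D}  [new]
{A,B,C} --a--> {A,B,C,D}  [seen]
{A,B,C} --b--> {B,D}  [seen]
{A,B,C} --c--> {A,B,C,D}  [seen]
{A,C,D} --a--> {A,B,C,D}  [seen]
{A,C,D} --b--> {D}  [seen]
{A,C,D} --c--> {A,C,D}  [seen]
Reachable DFA states: {A}, {A,B,C,D}, ∅, {C,D}, {B,D}, {B,C}, {D}, {A,D}, {A,B,C}, {A,C,D}.
Accepting DFA states (contain an NFA accepting state): {A,B,C,D}, {C,D}, {B,C}, {A,B,C}, {A,C,D}.

5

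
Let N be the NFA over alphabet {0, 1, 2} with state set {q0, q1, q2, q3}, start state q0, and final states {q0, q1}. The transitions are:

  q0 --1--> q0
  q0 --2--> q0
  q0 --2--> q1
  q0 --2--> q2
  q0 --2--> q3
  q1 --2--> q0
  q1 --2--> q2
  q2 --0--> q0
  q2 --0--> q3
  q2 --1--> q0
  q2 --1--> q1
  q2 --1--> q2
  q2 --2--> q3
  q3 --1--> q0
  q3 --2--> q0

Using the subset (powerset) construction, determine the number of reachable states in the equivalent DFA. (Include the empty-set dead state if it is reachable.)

Start state of the DFA: {q0}.
{q0} --0--> ∅  [new]
{q0} --1--> {q0}  [seen]
{q0} --2--> {q0, q1, q2, q3}  [new]
∅ --0--> ∅  [seen]
∅ --1--> ∅  [seen]
∅ --2--> ∅  [seen]
{q0, q1, q2, q3} --0--> {q0, q3}  [new]
{q0, q1, q2, q3} --1--> {q0, q1, q2}  [new]
{q0, q1, q2, q3} --2--> {q0, q1, q2, q3}  [seen]
{q0, q3} --0--> ∅  [seen]
{q0, q3} --1--> {q0}  [seen]
{q0, q3} --2--> {q0, q1, q2, q3}  [seen]
{q0, q1, q2} --0--> {q0, q3}  [seen]
{q0, q1, q2} --1--> {q0, q1, q2}  [seen]
{q0, q1, q2} --2--> {q0, q1, q2, q3}  [seen]
Reachable DFA states: {q0}, ∅, {q0, q1, q2, q3}, {q0, q3}, {q0, q1, q2}.

5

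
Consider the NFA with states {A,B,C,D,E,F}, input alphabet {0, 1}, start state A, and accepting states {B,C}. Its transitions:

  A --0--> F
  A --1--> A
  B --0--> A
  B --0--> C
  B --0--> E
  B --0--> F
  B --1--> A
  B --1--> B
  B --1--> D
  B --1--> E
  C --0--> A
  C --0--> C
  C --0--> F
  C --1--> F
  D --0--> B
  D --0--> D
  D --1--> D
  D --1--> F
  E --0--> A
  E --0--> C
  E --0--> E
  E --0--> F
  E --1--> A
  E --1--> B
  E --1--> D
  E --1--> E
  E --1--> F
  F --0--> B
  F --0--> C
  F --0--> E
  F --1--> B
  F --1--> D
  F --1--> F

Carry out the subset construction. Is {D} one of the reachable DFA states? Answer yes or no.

Start state of the DFA: {A}.
{A} --0--> {F}  [new]
{A} --1--> {A}  [seen]
{F} --0--> {B,C,E}  [new]
{F} --1--> {B,D,F}  [new]
{B,C,E} --0--> {A,C,E,F}  [new]
{B,C,E} --1--> {A,B,D,E,F}  [new]
{B,D,F} --0--> {A,B,C,D,E,F}  [new]
{B,D,F} --1--> {A,B,D,E,F}  [seen]
{A,C,E,F} --0--> {A,B,C,E,F}  [new]
{A,C,E,F} --1--> {A,B,D,E,F}  [seen]
{A,B,D,E,F} --0--> {A,B,C,D,E,F}  [seen]
{A,B,D,E,F} --1--> {A,B,D,E,F}  [seen]
{A,B,C,D,E,F} --0--> {A,B,C,D,E,F}  [seen]
{A,B,C,D,E,F} --1--> {A,B,D,E,F}  [seen]
{A,B,C,E,F} --0--> {A,B,C,E,F}  [seen]
{A,B,C,E,F} --1--> {A,B,D,E,F}  [seen]
Reachable DFA states: {A}, {F}, {B,C,E}, {B,D,F}, {A,C,E,F}, {A,B,D,E,F}, {A,B,C,D,E,F}, {A,B,C,E,F}.
{D} is not among them.

no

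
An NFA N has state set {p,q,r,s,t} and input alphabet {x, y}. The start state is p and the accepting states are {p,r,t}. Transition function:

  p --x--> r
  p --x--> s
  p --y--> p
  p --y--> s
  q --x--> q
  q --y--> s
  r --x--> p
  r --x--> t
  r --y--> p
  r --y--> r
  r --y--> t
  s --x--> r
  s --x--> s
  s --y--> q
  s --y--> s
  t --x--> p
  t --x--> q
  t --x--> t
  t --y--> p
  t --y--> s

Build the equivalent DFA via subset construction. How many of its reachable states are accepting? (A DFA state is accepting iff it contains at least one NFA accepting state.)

7

Start state of the DFA: {p}.
{p} --x--> {r,s}  [new]
{p} --y--> {p,s}  [new]
{r,s} --x--> {p,r,s,t}  [new]
{r,s} --y--> {p,q,r,s,t}  [new]
{p,s} --x--> {r,s}  [seen]
{p,s} --y--> {p,q,s}  [new]
{p,r,s,t} --x--> {p,q,r,s,t}  [seen]
{p,r,s,t} --y--> {p,q,r,s,t}  [seen]
{p,q,r,s,t} --x--> {p,q,r,s,t}  [seen]
{p,q,r,s,t} --y--> {p,q,r,s,t}  [seen]
{p,q,s} --x--> {q,r,s}  [new]
{p,q,s} --y--> {p,q,s}  [seen]
{q,r,s} --x--> {p,q,r,s,t}  [seen]
{q,r,s} --y--> {p,q,r,s,t}  [seen]
Reachable DFA states: {p}, {r,s}, {p,s}, {p,r,s,t}, {p,q,r,s,t}, {p,q,s}, {q,r,s}.
Accepting DFA states (contain an NFA accepting state): {p}, {r,s}, {p,s}, {p,r,s,t}, {p,q,r,s,t}, {p,q,s}, {q,r,s}.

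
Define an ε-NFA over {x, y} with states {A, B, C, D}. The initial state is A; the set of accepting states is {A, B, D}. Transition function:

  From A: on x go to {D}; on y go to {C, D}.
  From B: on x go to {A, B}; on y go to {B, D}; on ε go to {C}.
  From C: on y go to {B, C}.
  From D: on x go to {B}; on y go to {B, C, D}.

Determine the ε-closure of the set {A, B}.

Begin with {A, B}.
B →ε {C}; add C.
ε-closure = {A, B, C}.

{A, B, C}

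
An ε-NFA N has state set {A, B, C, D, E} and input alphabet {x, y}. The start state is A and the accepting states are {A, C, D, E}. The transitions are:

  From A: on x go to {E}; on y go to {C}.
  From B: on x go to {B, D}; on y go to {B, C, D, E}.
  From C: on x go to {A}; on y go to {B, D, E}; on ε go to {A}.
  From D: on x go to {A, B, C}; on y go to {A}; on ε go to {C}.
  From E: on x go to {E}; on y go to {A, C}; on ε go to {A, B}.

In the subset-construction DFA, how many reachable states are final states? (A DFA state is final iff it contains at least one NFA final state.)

4

Start state of the DFA: {A} (ε-closure of the NFA start).
{A} --x--> {A, B, E}  [new]
{A} --y--> {A, C}  [new]
{A, B, E} --x--> {A, B, C, D, E}  [new]
{A, B, E} --y--> {A, B, C, D, E}  [seen]
{A, C} --x--> {A, B, E}  [seen]
{A, C} --y--> {A, B, C, D, E}  [seen]
{A, B, C, D, E} --x--> {A, B, C, D, E}  [seen]
{A, B, C, D, E} --y--> {A, B, C, D, E}  [seen]
Reachable DFA states: {A}, {A, B, E}, {A, C}, {A, B, C, D, E}.
Accepting DFA states (contain an NFA accepting state): {A}, {A, B, E}, {A, C}, {A, B, C, D, E}.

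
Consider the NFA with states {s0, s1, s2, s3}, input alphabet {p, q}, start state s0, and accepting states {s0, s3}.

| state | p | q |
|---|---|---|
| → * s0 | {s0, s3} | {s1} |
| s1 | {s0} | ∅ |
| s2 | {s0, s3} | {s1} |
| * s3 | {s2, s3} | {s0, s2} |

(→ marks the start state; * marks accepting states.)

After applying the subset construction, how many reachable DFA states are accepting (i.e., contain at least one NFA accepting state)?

Start state of the DFA: {s0}.
{s0} --p--> {s0, s3}  [new]
{s0} --q--> {s1}  [new]
{s0, s3} --p--> {s0, s2, s3}  [new]
{s0, s3} --q--> {s0, s1, s2}  [new]
{s1} --p--> {s0}  [seen]
{s1} --q--> ∅  [new]
{s0, s2, s3} --p--> {s0, s2, s3}  [seen]
{s0, s2, s3} --q--> {s0, s1, s2}  [seen]
{s0, s1, s2} --p--> {s0, s3}  [seen]
{s0, s1, s2} --q--> {s1}  [seen]
∅ --p--> ∅  [seen]
∅ --q--> ∅  [seen]
Reachable DFA states: {s0}, {s0, s3}, {s1}, {s0, s2, s3}, {s0, s1, s2}, ∅.
Accepting DFA states (contain an NFA accepting state): {s0}, {s0, s3}, {s0, s2, s3}, {s0, s1, s2}.

4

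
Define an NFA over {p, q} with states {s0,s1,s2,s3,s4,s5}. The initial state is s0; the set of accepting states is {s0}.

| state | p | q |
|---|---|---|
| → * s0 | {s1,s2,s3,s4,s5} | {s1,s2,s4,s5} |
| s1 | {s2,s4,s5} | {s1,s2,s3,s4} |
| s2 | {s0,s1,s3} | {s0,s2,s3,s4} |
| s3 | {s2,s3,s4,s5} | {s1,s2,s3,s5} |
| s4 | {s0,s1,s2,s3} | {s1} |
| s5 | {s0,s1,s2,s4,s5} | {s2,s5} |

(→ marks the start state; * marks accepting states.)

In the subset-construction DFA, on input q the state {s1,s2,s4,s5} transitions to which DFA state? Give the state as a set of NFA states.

δ(s1,q) = {s1,s2,s3,s4}; δ(s2,q) = {s0,s2,s3,s4}; δ(s4,q) = {s1}; δ(s5,q) = {s2,s5}.
Union: {s0,s1,s2,s3,s4,s5}.

{s0,s1,s2,s3,s4,s5}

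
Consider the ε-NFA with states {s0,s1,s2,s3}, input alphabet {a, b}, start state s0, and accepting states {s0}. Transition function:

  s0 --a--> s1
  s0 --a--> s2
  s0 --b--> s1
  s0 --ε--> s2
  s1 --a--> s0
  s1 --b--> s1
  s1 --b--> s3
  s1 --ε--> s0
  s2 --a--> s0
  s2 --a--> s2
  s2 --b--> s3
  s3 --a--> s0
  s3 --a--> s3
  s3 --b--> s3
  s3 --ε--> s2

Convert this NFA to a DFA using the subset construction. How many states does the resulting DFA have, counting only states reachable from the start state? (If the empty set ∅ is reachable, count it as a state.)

3

Start state of the DFA: {s0,s2} (ε-closure of the NFA start).
{s0,s2} --a--> {s0,s1,s2}  [new]
{s0,s2} --b--> {s0,s1,s2,s3}  [new]
{s0,s1,s2} --a--> {s0,s1,s2}  [seen]
{s0,s1,s2} --b--> {s0,s1,s2,s3}  [seen]
{s0,s1,s2,s3} --a--> {s0,s1,s2,s3}  [seen]
{s0,s1,s2,s3} --b--> {s0,s1,s2,s3}  [seen]
Reachable DFA states: {s0,s2}, {s0,s1,s2}, {s0,s1,s2,s3}.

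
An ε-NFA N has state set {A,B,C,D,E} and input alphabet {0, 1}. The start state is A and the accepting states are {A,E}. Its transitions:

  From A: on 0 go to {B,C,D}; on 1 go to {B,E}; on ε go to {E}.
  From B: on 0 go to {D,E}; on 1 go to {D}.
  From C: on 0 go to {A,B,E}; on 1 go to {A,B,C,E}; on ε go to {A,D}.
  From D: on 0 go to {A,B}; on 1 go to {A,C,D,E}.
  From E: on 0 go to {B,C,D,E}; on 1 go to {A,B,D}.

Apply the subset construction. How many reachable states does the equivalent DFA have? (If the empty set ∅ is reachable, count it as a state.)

3

Start state of the DFA: {A,E} (ε-closure of the NFA start).
{A,E} --0--> {A,B,C,D,E}  [new]
{A,E} --1--> {A,B,D,E}  [new]
{A,B,C,D,E} --0--> {A,B,C,D,E}  [seen]
{A,B,C,D,E} --1--> {A,B,C,D,E}  [seen]
{A,B,D,E} --0--> {A,B,C,D,E}  [seen]
{A,B,D,E} --1--> {A,B,C,D,E}  [seen]
Reachable DFA states: {A,E}, {A,B,C,D,E}, {A,B,D,E}.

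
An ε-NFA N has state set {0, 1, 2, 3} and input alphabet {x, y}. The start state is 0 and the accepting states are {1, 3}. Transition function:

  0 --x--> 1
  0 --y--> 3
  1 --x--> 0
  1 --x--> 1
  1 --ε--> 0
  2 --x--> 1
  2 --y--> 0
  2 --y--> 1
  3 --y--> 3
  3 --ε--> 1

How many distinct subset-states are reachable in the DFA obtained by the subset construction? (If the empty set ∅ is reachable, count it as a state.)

Start state of the DFA: {0} (ε-closure of the NFA start).
{0} --x--> {0, 1}  [new]
{0} --y--> {0, 1, 3}  [new]
{0, 1} --x--> {0, 1}  [seen]
{0, 1} --y--> {0, 1, 3}  [seen]
{0, 1, 3} --x--> {0, 1}  [seen]
{0, 1, 3} --y--> {0, 1, 3}  [seen]
Reachable DFA states: {0}, {0, 1}, {0, 1, 3}.

3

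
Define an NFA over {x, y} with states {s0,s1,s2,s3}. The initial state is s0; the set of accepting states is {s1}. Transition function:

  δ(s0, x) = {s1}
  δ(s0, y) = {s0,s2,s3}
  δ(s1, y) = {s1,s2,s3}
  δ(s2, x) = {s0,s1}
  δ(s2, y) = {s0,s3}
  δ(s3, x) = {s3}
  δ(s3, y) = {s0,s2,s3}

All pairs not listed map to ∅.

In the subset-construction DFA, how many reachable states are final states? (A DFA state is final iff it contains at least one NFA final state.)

5

Start state of the DFA: {s0}.
{s0} --x--> {s1}  [new]
{s0} --y--> {s0,s2,s3}  [new]
{s1} --x--> ∅  [new]
{s1} --y--> {s1,s2,s3}  [new]
{s0,s2,s3} --x--> {s0,s1,s3}  [new]
{s0,s2,s3} --y--> {s0,s2,s3}  [seen]
∅ --x--> ∅  [seen]
∅ --y--> ∅  [seen]
{s1,s2,s3} --x--> {s0,s1,s3}  [seen]
{s1,s2,s3} --y--> {s0,s1,s2,s3}  [new]
{s0,s1,s3} --x--> {s1,s3}  [new]
{s0,s1,s3} --y--> {s0,s1,s2,s3}  [seen]
{s0,s1,s2,s3} --x--> {s0,s1,s3}  [seen]
{s0,s1,s2,s3} --y--> {s0,s1,s2,s3}  [seen]
{s1,s3} --x--> {s3}  [new]
{s1,s3} --y--> {s0,s1,s2,s3}  [seen]
{s3} --x--> {s3}  [seen]
{s3} --y--> {s0,s2,s3}  [seen]
Reachable DFA states: {s0}, {s1}, {s0,s2,s3}, ∅, {s1,s2,s3}, {s0,s1,s3}, {s0,s1,s2,s3}, {s1,s3}, {s3}.
Accepting DFA states (contain an NFA accepting state): {s1}, {s1,s2,s3}, {s0,s1,s3}, {s0,s1,s2,s3}, {s1,s3}.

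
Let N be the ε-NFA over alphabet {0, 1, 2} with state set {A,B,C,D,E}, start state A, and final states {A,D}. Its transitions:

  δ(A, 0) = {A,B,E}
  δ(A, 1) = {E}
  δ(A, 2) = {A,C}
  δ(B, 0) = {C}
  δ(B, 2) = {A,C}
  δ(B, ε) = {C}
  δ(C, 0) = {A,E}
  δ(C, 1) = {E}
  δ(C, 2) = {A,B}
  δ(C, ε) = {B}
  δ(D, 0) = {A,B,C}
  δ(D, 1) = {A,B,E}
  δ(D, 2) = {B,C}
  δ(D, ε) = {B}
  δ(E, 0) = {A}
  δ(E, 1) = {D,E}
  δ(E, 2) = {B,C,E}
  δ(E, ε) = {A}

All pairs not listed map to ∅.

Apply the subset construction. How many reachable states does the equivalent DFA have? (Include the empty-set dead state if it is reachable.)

Start state of the DFA: {A} (ε-closure of the NFA start).
{A} --0--> {A,B,C,E}  [new]
{A} --1--> {A,E}  [new]
{A} --2--> {A,B,C}  [new]
{A,B,C,E} --0--> {A,B,C,E}  [seen]
{A,B,C,E} --1--> {A,B,C,D,E}  [new]
{A,B,C,E} --2--> {A,B,C,E}  [seen]
{A,E} --0--> {A,B,C,E}  [seen]
{A,E} --1--> {A,B,C,D,E}  [seen]
{A,E} --2--> {A,B,C,E}  [seen]
{A,B,C} --0--> {A,B,C,E}  [seen]
{A,B,C} --1--> {A,E}  [seen]
{A,B,C} --2--> {A,B,C}  [seen]
{A,B,C,D,E} --0--> {A,B,C,E}  [seen]
{A,B,C,D,E} --1--> {A,B,C,D,E}  [seen]
{A,B,C,D,E} --2--> {A,B,C,E}  [seen]
Reachable DFA states: {A}, {A,B,C,E}, {A,E}, {A,B,C}, {A,B,C,D,E}.

5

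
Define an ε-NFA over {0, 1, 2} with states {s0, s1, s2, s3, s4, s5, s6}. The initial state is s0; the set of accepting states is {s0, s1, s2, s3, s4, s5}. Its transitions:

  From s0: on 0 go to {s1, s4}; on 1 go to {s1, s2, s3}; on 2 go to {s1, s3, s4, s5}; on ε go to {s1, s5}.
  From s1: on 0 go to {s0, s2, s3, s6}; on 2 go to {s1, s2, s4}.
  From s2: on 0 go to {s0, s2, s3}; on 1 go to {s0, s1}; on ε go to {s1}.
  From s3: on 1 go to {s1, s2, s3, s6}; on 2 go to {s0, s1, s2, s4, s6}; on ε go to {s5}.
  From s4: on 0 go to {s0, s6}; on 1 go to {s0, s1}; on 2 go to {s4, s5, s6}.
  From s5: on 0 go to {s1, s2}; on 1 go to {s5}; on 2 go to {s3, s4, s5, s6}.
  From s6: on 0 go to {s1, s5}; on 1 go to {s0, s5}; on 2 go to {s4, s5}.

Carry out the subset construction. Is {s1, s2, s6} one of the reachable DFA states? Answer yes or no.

no

Start state of the DFA: {s0, s1, s5} (ε-closure of the NFA start).
{s0, s1, s5} --0--> {s0, s1, s2, s3, s4, s5, s6}  [new]
{s0, s1, s5} --1--> {s1, s2, s3, s5}  [new]
{s0, s1, s5} --2--> {s1, s2, s3, s4, s5, s6}  [new]
{s0, s1, s2, s3, s4, s5, s6} --0--> {s0, s1, s2, s3, s4, s5, s6}  [seen]
{s0, s1, s2, s3, s4, s5, s6} --1--> {s0, s1, s2, s3, s5, s6}  [new]
{s0, s1, s2, s3, s4, s5, s6} --2--> {s0, s1, s2, s3, s4, s5, s6}  [seen]
{s1, s2, s3, s5} --0--> {s0, s1, s2, s3, s5, s6}  [seen]
{s1, s2, s3, s5} --1--> {s0, s1, s2, s3, s5, s6}  [seen]
{s1, s2, s3, s5} --2--> {s0, s1, s2, s3, s4, s5, s6}  [seen]
{s1, s2, s3, s4, s5, s6} --0--> {s0, s1, s2, s3, s5, s6}  [seen]
{s1, s2, s3, s4, s5, s6} --1--> {s0, s1, s2, s3, s5, s6}  [seen]
{s1, s2, s3, s4, s5, s6} --2--> {s0, s1, s2, s3, s4, s5, s6}  [seen]
{s0, s1, s2, s3, s5, s6} --0--> {s0, s1, s2, s3, s4, s5, s6}  [seen]
{s0, s1, s2, s3, s5, s6} --1--> {s0, s1, s2, s3, s5, s6}  [seen]
{s0, s1, s2, s3, s5, s6} --2--> {s0, s1, s2, s3, s4, s5, s6}  [seen]
Reachable DFA states: {s0, s1, s5}, {s0, s1, s2, s3, s4, s5, s6}, {s1, s2, s3, s5}, {s1, s2, s3, s4, s5, s6}, {s0, s1, s2, s3, s5, s6}.
{s1, s2, s6} is not among them.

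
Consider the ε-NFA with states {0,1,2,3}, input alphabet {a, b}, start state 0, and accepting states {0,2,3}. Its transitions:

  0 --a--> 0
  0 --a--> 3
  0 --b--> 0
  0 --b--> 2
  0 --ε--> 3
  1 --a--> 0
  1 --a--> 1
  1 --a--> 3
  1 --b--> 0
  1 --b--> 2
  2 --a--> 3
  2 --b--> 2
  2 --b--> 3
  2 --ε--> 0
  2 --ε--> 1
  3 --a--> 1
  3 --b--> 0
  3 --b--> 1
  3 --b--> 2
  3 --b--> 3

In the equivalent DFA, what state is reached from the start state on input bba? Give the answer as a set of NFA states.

{0,1,3}

Start: {0,3}.
δ(0,b) = {0,2}; δ(3,b) = {0,1,2,3}.
Union: {0,1,2,3}.
After b: {0,1,2,3}.
δ(0,b) = {0,2}; δ(1,b) = {0,2}; δ(2,b) = {2,3}; δ(3,b) = {0,1,2,3}.
Union: {0,1,2,3}.
After b: {0,1,2,3}.
δ(0,a) = {0,3}; δ(1,a) = {0,1,3}; δ(2,a) = {3}; δ(3,a) = {1}.
Union: {0,1,3}.
After a: {0,1,3}.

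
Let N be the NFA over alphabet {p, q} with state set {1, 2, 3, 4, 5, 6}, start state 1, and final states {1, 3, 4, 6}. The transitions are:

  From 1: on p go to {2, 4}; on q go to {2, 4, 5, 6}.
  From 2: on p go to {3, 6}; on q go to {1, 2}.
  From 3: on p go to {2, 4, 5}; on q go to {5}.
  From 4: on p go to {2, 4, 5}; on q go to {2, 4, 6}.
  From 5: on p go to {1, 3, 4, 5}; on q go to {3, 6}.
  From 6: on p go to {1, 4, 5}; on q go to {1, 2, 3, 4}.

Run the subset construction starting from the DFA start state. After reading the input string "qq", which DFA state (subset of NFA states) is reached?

{1, 2, 3, 4, 6}

Start: {1}.
δ(1,q) = {2, 4, 5, 6}.
Union: {2, 4, 5, 6}.
After q: {2, 4, 5, 6}.
δ(2,q) = {1, 2}; δ(4,q) = {2, 4, 6}; δ(5,q) = {3, 6}; δ(6,q) = {1, 2, 3, 4}.
Union: {1, 2, 3, 4, 6}.
After q: {1, 2, 3, 4, 6}.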